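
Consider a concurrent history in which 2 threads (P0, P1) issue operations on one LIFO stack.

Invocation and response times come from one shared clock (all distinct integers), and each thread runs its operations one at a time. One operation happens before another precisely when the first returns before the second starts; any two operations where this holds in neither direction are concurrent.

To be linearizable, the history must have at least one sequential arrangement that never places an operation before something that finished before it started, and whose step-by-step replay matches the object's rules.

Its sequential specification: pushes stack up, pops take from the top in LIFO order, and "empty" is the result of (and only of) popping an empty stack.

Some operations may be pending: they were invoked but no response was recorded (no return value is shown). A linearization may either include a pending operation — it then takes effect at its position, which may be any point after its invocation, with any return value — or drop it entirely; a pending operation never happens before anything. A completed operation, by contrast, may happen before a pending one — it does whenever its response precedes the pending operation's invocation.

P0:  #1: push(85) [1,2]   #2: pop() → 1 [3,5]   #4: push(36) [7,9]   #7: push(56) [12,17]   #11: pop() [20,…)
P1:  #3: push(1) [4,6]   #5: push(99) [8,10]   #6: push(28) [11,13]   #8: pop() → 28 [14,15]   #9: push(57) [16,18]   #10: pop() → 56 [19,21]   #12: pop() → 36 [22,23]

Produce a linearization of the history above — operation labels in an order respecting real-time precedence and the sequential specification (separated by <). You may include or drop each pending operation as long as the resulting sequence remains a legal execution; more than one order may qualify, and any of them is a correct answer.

after step 1 (#1 push(85)): stack <85>
after step 2 (#3 push(1)): stack <85,1>
after step 3 (#2 pop() → 1): stack <85>
after step 4 (#5 push(99)): stack <85,99>
after step 5 (#4 push(36)): stack <85,99,36>
after step 6 (#6 push(28)): stack <85,99,36,28>
after step 7 (#8 pop() → 28): stack <85,99,36>
after step 8 (#7 push(56)): stack <85,99,36,56>
after step 9 (#9 push(57)): stack <85,99,36,56,57>
after step 10 (#11 pop() (pending, included)): stack <85,99,36,56>
after step 11 (#10 pop() → 56): stack <85,99,36>
after step 12 (#12 pop() → 36): stack <85,99>

#1 < #3 < #2 < #5 < #4 < #6 < #8 < #7 < #9 < #11 < #10 < #12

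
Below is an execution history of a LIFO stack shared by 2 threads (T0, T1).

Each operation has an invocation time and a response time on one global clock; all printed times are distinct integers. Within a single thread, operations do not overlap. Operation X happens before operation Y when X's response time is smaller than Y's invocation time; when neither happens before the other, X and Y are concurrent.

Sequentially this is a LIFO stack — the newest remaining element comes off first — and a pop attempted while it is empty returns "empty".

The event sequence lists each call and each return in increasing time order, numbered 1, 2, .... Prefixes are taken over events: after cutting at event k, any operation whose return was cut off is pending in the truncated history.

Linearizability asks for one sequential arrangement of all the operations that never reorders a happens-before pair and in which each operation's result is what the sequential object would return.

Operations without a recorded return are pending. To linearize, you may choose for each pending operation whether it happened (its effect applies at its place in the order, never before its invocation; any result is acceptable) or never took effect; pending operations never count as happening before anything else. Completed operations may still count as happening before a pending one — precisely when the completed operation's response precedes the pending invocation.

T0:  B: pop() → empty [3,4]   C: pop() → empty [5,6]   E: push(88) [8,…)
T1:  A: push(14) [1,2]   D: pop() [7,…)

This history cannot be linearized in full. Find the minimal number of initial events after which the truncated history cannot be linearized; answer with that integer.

events 1..3 are linearizable, e.g. via A:
step 1: A push(14) — stack <14>
adding event 4 (B responds at 4) leaves no legal real-time order
e.g. A, B: illegal at step 2, since B pop() → empty cannot apply there

4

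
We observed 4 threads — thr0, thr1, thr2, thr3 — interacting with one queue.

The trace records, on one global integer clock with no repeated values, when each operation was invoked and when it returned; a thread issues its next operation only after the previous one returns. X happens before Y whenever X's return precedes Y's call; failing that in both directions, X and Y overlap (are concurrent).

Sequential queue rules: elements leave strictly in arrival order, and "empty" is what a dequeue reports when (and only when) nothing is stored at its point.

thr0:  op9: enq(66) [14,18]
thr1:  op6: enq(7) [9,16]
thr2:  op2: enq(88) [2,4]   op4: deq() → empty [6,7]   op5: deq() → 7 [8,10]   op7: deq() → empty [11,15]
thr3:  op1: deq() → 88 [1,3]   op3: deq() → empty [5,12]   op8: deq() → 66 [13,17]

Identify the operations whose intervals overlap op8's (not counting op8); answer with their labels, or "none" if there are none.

op8 spans [13,17]: anything still running between times 13 and 17 counts as concurrent
op1 [1,3]: before
op2 [2,4]: before
op3 [5,12]: before
op4 [6,7]: before
op5 [8,10]: before
op6 [9,16]: concurrent
op7 [11,15]: concurrent
op9 [14,18]: concurrent

op6, op7, op9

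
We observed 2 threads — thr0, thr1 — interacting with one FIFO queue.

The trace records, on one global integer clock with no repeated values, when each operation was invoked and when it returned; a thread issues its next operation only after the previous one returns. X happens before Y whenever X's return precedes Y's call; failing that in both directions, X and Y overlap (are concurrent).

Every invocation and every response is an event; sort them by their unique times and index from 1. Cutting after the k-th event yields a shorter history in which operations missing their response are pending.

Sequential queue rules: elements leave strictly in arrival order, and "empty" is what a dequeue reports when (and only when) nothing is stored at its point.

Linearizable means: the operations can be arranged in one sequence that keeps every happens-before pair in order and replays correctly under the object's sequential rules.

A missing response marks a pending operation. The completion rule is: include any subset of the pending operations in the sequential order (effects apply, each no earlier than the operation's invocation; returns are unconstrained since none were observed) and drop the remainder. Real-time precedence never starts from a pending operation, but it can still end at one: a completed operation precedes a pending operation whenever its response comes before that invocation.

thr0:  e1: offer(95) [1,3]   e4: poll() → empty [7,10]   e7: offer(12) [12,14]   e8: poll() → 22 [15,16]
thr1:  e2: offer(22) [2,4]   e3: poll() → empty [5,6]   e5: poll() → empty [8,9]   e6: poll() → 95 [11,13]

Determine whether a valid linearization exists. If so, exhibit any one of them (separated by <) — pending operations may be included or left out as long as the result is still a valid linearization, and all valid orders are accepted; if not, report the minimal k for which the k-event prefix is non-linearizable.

events 1..5 are fine; event 6 — the response of e3 at time 6 — makes the prefix non-linearizable
real-time-consistent orders of the 3 completed operations: 2 — all fail the FIFO queue replay
sample order e1, e2, e3 stalls at step 3 — e3 poll() → empty has no legal effect
sample order e2, e1, e3 stalls at step 3 — e3 poll() → empty has no legal effect

not linearizable — minimal violating prefix: 6 events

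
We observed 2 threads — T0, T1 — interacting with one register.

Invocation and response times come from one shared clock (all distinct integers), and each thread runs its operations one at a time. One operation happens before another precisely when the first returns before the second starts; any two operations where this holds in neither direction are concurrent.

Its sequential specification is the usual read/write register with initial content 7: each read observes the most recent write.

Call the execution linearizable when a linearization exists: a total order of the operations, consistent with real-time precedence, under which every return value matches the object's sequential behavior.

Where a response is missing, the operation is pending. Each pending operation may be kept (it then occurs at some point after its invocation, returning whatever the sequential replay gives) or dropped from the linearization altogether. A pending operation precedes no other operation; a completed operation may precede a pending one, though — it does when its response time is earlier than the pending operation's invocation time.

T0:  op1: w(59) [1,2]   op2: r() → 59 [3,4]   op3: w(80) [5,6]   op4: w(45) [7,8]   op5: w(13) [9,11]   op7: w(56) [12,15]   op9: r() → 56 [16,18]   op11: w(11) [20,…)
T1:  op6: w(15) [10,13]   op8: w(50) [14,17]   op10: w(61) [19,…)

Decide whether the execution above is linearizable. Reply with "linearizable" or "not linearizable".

one valid linearization: op1, op2, op3, op4, op5, op6, op7, op9, op8
after step 1 (op1 w(59)): value 59
after step 2 (op2 r() → 59): value 59
after step 3 (op3 w(80)): value 80
after step 4 (op4 w(45)): value 45
after step 5 (op5 w(13)): value 13
after step 6 (op6 w(15)): value 15
after step 7 (op7 w(56)): value 56
after step 8 (op9 r() → 56): value 56
after step 9 (op8 w(50)): value 50

linearizable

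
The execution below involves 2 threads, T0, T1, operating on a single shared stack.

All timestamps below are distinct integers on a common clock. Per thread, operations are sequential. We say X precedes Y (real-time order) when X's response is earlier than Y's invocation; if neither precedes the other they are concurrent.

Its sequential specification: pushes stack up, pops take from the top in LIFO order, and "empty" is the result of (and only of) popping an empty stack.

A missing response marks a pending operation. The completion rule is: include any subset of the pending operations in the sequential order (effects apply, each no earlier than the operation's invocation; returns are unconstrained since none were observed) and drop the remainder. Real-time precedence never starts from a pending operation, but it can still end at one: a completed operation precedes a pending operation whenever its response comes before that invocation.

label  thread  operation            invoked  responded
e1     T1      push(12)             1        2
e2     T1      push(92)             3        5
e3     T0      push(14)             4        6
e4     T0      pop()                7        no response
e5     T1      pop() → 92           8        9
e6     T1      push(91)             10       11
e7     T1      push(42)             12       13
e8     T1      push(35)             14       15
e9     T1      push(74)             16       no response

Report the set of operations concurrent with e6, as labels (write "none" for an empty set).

e4

e6 runs from 10 to 11; window-overlapping ops are concurrent
e1 [1,2]: before
e2 [3,5]: before
e3 [4,6]: before
e4 [7,…): concurrent
e5 [8,9]: before
e7 [12,13]: after
e8 [14,15]: after
e9 [16,…): after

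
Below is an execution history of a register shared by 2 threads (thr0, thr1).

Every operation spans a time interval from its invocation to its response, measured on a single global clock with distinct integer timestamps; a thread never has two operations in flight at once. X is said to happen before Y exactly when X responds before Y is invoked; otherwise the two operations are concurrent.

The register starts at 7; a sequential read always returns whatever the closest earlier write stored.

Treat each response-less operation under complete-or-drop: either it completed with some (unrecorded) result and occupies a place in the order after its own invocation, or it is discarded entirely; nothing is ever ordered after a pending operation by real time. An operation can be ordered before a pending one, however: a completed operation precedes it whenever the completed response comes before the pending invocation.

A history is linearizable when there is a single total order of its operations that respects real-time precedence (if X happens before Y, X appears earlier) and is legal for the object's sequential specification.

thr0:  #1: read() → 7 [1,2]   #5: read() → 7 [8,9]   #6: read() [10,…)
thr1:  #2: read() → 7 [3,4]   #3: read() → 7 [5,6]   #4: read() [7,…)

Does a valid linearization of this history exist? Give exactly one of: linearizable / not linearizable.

linearizable

a witness: #1, #2, #3, #4, #5
after step 1 (#1 read() → 7): value 7
after step 2 (#2 read() → 7): value 7
after step 3 (#3 read() → 7): value 7
after step 4 (#4 read() (pending, included)): value 7
after step 5 (#5 read() → 7): value 7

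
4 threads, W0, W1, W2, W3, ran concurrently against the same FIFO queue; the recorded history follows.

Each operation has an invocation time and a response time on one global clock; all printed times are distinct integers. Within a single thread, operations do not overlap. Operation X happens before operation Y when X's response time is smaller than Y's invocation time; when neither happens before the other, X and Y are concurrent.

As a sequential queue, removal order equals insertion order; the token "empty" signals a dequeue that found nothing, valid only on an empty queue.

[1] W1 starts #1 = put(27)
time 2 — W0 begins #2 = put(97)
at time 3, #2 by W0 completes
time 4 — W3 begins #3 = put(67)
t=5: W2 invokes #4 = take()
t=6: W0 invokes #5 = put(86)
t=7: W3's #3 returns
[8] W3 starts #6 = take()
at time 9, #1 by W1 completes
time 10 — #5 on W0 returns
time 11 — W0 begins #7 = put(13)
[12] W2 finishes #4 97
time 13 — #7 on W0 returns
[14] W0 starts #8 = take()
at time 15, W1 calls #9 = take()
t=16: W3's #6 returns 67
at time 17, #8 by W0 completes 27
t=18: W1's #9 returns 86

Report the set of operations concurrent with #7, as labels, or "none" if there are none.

#4, #6

#7 spans [11,13]: anything still running between times 11 and 13 counts as concurrent
#1 [1,9]: before
#2 [2,3]: before
#3 [4,7]: before
#4 [5,12]: concurrent
#5 [6,10]: before
#6 [8,16]: concurrent
#8 [14,17]: after
#9 [15,18]: after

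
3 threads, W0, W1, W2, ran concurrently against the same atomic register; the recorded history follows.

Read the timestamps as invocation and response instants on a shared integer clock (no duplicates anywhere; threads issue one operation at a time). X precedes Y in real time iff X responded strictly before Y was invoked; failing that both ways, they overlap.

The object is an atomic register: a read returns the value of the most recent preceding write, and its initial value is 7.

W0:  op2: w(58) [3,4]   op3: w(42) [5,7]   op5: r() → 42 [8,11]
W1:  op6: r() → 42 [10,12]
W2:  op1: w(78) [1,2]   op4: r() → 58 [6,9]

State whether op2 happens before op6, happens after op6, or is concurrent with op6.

op2 spans [3,4], op6 spans [10,12]
resp(op2)=4 < inv(op6)=10

before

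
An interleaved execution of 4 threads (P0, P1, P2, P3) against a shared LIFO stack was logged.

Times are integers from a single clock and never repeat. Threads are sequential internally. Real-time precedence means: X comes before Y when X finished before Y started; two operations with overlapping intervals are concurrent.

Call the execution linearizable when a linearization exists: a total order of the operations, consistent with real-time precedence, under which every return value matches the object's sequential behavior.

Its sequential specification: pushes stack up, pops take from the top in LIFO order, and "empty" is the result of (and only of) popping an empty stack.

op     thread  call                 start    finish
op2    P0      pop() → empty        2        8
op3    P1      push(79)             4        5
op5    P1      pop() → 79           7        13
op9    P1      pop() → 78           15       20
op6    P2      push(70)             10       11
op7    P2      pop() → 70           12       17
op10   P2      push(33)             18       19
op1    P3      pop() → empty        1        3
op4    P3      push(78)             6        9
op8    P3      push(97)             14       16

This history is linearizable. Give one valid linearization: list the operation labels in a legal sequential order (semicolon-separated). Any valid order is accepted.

after step 1 (op1 pop() → empty): stack <>
after step 2 (op2 pop() → empty): stack <>
after step 3 (op3 push(79)): stack <79>
after step 4 (op5 pop() → 79): stack <>
after step 5 (op4 push(78)): stack <78>
after step 6 (op6 push(70)): stack <78,70>
after step 7 (op7 pop() → 70): stack <78>
after step 8 (op9 pop() → 78): stack <>
after step 9 (op8 push(97)): stack <97>
after step 10 (op10 push(33)): stack <97,33>

op1; op2; op3; op5; op4; op6; op7; op9; op8; op10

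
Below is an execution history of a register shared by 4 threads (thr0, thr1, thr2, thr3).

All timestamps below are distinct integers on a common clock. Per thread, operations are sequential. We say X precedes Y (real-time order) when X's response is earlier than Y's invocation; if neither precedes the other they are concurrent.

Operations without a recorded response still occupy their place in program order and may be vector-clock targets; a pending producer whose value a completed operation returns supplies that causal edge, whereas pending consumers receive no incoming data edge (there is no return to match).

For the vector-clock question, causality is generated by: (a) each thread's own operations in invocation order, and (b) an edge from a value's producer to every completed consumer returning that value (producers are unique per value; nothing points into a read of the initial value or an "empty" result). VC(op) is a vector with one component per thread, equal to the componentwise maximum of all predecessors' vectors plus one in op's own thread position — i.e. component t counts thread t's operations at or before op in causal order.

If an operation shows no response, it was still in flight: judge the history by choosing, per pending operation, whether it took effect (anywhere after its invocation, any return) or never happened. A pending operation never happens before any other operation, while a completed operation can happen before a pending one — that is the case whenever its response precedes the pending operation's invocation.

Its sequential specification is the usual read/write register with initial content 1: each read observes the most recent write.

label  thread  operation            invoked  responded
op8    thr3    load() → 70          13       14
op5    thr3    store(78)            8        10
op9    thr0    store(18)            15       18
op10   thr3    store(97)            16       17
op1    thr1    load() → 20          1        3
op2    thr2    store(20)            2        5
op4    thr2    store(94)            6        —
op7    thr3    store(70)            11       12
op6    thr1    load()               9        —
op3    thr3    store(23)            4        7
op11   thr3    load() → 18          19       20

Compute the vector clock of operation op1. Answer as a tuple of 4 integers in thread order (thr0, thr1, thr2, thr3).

no predecessors for op3 (invoked 4): thr3 increments from zero → (0, 0, 0, 1)
no predecessors for op2 (invoked 2): thr2 increments from zero → (0, 0, 1, 0)
no predecessors for op9 (invoked 15): thr0 increments from zero → (1, 0, 0, 0)
op5 (invocation 8): componentwise max over VC(op3)=(0, 0, 0, 1), +1 at thr3, giving (0, 0, 0, 2)
op4 (invocation 6): componentwise max over VC(op2)=(0, 0, 1, 0), +1 at thr2, giving (0, 0, 2, 0)
op1 (invocation 1): componentwise max over VC(op2)=(0, 0, 1, 0), +1 at thr1, giving (0, 1, 1, 0)
op7 (invocation 11): componentwise max over VC(op5)=(0, 0, 0, 2), +1 at thr3, giving (0, 0, 0, 3)
op6 (invocation 9): componentwise max over VC(op1)=(0, 1, 1, 0), +1 at thr1, giving (0, 2, 1, 0)
op8 (invocation 13): componentwise max over VC(op7)=(0, 0, 0, 3), +1 at thr3, giving (0, 0, 0, 4)
op10 (invocation 16): componentwise max over VC(op8)=(0, 0, 0, 4), +1 at thr3, giving (0, 0, 0, 5)
op11 (invocation 19): componentwise max over VC(op9)=(1, 0, 0, 0), VC(op10)=(0, 0, 0, 5), +1 at thr3, giving (1, 0, 0, 6)
target: VC(op1) = (0, 1, 1, 0)

(0, 1, 1, 0)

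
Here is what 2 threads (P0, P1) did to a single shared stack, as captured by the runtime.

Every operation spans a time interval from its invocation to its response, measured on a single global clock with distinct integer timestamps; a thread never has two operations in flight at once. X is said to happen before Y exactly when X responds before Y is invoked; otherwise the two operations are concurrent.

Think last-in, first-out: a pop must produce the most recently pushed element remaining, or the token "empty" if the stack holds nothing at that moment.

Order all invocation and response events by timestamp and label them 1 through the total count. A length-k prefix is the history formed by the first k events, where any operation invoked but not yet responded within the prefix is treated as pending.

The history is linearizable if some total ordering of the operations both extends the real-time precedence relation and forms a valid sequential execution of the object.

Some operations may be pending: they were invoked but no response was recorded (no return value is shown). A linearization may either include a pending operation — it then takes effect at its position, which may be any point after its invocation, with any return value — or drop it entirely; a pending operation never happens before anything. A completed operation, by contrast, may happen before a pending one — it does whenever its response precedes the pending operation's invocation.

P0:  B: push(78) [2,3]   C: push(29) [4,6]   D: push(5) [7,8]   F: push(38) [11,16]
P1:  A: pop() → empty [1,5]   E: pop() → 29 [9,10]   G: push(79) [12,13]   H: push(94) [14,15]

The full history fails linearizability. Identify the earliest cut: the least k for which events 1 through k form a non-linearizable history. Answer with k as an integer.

10

events 1..9 are still linearizable — one witness is A, B, C, D:
after step 1 (A pop() → empty): stack <>
after step 2 (B push(78)): stack <78>
after step 3 (C push(29)): stack <78,29>
after step 4 (D push(5)): stack <78,29,5>
include event 10 — E responding at 10 — and every candidate order breaks
for example A, B, C, D, E fails at step 5: E pop() → 29 is not legal there
for example B, A, C, D, E fails at step 2: A pop() → empty is not legal there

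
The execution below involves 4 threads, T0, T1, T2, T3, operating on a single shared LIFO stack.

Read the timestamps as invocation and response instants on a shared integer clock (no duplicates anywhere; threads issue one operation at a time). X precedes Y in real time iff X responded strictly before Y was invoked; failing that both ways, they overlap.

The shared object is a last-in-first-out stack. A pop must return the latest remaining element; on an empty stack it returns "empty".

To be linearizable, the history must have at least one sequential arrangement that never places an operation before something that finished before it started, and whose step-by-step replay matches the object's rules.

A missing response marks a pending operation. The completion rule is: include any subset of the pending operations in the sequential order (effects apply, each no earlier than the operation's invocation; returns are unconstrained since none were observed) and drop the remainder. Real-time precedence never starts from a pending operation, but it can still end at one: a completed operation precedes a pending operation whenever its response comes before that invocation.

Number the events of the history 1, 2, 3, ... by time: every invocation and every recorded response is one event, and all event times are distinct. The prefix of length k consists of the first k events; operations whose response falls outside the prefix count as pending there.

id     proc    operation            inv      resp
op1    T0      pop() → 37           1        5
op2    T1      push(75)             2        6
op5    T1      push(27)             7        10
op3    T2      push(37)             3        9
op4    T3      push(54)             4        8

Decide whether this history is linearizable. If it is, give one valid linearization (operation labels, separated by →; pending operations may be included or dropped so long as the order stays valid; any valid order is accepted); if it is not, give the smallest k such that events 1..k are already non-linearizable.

step 1: op2 push(75) — stack <75>
step 2: op3 push(37) — stack <75,37>
step 3: op1 pop() → 37 — stack <75>
step 4: op4 push(54) — stack <75,54>
step 5: op5 push(27) — stack <75,54,27>

linearizable — witness: op2 → op3 → op1 → op4 → op5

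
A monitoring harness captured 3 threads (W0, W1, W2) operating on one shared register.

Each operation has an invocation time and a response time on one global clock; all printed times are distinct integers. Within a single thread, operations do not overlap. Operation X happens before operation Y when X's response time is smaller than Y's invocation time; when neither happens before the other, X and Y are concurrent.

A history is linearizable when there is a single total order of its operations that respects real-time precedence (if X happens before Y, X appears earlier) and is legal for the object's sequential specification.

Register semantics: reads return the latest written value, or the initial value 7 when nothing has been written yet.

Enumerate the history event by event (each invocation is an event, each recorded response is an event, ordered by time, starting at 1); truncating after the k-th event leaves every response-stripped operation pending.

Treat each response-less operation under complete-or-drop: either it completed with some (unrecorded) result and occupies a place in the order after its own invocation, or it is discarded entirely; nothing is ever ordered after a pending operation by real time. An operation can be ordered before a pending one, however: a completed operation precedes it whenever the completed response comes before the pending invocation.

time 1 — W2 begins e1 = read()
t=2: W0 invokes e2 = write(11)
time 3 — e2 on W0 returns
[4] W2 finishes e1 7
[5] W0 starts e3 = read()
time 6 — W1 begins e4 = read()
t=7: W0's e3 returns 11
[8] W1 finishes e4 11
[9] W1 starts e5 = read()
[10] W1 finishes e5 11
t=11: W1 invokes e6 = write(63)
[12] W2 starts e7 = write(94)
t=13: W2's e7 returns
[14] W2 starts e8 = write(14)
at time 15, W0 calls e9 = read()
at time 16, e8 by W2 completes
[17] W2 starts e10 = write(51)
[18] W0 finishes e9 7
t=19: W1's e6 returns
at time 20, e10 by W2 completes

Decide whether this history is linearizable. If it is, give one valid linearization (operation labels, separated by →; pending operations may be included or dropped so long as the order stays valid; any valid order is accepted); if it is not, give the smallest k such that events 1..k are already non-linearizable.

cut after 17 events: linearizable; cut after 18 events (e9 responds, time 18): not linearizable
checked exhaustively: 8 real-time-consistent orders of 8 completed operations, zero legal register replays
no escape via the 2 pending operations (e6, e10): every completion choice fails
take e1, e2, e3, e4, e5, e7, e8, e9 (pending dropped): step 8 already fails, because e9 read() → 7 cannot occur there
take e1, e2, e3, e4, e5, e7, e9, e8 (pending dropped): step 7 already fails, because e9 read() → 7 cannot occur there

not linearizable — minimal violating prefix: 18 events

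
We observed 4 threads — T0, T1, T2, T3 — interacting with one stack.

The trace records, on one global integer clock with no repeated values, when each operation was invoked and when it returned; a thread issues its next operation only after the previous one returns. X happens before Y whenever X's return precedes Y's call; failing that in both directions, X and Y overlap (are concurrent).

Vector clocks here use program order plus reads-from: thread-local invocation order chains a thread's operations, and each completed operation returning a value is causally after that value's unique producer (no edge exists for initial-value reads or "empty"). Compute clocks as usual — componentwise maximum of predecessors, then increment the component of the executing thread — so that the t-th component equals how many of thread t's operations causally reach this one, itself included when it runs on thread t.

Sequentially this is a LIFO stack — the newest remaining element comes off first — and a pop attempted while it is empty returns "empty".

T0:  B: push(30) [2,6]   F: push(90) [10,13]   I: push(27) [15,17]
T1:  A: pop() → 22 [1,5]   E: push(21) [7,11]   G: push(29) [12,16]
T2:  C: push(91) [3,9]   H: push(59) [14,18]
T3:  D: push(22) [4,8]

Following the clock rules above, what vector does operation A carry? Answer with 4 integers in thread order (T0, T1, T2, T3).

D (invocation 4): nothing precedes it; T3's component alone gives (0, 0, 0, 1)
C (invocation 3): nothing precedes it; T2's component alone gives (0, 0, 1, 0)
B (invocation 2): nothing precedes it; T0's component alone gives (1, 0, 0, 0)
VC(H, invoked at 14): max of VC(C)=(0, 0, 1, 0), then +1 on thread T2 → (0, 0, 2, 0)
VC(A, invoked at 1): max of VC(D)=(0, 0, 0, 1), then +1 on thread T1 → (0, 1, 0, 1)
VC(F, invoked at 10): max of VC(B)=(1, 0, 0, 0), then +1 on thread T0 → (2, 0, 0, 0)
VC(E, invoked at 7): max of VC(A)=(0, 1, 0, 1), then +1 on thread T1 → (0, 2, 0, 1)
VC(I, invoked at 15): max of VC(F)=(2, 0, 0, 0), then +1 on thread T0 → (3, 0, 0, 0)
VC(G, invoked at 12): max of VC(E)=(0, 2, 0, 1), then +1 on thread T1 → (0, 3, 0, 1)
target: VC(A) = (0, 1, 0, 1)

(0, 1, 0, 1)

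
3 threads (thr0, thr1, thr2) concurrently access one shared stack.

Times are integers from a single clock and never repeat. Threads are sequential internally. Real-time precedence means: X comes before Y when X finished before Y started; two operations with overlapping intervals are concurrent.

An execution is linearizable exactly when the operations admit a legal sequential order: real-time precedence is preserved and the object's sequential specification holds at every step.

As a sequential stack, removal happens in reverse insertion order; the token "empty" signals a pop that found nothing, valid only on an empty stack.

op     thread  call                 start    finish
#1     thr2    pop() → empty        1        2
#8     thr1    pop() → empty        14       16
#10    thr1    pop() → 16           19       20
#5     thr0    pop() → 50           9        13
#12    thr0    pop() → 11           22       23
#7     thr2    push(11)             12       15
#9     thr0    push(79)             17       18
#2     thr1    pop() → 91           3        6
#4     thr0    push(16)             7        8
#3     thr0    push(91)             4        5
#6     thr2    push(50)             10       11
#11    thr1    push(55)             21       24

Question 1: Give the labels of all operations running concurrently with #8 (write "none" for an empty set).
#7

concurrent with #8 ([14,16]): every op whose interval crosses 14..16
#1 [1,2]: before
#2 [3,6]: before
#3 [4,5]: before
#4 [7,8]: before
#5 [9,13]: before
#6 [10,11]: before
#7 [12,15]: concurrent
#9 [17,18]: after
#10 [19,20]: after
#11 [21,24]: after
#12 [22,23]: after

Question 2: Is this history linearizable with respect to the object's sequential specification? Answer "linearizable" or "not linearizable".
not linearizable

cut after 15 events: linearizable; cut after 16 events (#8 responds, time 16): not linearizable
checked exhaustively: 10 real-time-consistent orders of 8 completed operations, zero legal stack replays
sample order #1, #2, #3, #4, #5, #6, #7, #8 stalls at step 2 — #2 pop() → 91 has no legal effect
sample order #1, #2, #3, #4, #5, #6, #8, #7 stalls at step 2 — #2 pop() → 91 has no legal effect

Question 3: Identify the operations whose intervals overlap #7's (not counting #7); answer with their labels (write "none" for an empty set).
#5, #8

overlap test against #7 [12,15]: concurrent iff the interval meets 12..15
#1 [1,2]: before
#2 [3,6]: before
#3 [4,5]: before
#4 [7,8]: before
#5 [9,13]: concurrent
#6 [10,11]: before
#8 [14,16]: concurrent
#9 [17,18]: after
#10 [19,20]: after
#11 [21,24]: after
#12 [22,23]: after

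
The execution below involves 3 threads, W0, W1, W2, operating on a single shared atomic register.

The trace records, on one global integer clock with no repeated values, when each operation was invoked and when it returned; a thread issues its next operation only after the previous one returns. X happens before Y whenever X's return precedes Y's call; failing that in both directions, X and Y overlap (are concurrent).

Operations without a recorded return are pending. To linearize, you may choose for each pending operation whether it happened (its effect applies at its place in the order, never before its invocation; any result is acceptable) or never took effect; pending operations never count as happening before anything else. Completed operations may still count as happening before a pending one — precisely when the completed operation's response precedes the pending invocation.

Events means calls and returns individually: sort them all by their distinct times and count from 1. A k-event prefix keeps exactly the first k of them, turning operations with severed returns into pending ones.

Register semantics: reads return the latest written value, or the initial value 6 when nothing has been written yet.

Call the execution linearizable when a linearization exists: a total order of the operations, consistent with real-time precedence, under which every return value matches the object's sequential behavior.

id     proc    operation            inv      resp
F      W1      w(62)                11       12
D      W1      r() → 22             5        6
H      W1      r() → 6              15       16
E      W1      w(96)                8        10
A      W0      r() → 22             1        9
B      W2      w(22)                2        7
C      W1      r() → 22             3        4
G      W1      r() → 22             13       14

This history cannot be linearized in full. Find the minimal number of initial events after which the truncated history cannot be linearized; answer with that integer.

14

events 1..13 are still linearizable — one witness is B, A, C, D, E, F:
1. B w(22), leaving value 22
2. A r() → 22, leaving value 22
3. C r() → 22, leaving value 22
4. D r() → 22, leaving value 22
5. E w(96), leaving value 96
6. F w(62), leaving value 62
include event 14 — G responding at 14 — and every candidate order breaks
take A, B, C, D, E, F, G: step 1 already fails, because A r() → 22 cannot occur there
take A, C, B, D, E, F, G: step 1 already fails, because A r() → 22 cannot occur there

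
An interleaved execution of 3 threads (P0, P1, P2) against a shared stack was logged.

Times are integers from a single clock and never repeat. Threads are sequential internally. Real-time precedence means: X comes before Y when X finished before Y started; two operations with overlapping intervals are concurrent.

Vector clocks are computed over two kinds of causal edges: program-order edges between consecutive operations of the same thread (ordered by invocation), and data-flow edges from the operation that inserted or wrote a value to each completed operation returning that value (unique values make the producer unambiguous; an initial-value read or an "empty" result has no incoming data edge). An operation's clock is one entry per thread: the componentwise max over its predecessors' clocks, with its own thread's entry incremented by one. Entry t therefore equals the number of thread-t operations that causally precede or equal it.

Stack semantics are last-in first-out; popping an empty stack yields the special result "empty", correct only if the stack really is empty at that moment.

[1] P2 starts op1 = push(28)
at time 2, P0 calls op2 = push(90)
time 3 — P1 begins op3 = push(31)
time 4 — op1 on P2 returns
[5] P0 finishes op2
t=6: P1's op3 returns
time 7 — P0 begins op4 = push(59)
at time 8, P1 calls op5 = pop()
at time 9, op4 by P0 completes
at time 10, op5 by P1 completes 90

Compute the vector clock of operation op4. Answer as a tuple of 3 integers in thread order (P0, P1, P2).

op1 (invocation 1): nothing precedes it; P2's component alone gives (0, 0, 1)
op3 (invocation 3): nothing precedes it; P1's component alone gives (0, 1, 0)
op2 (invocation 2): nothing precedes it; P0's component alone gives (1, 0, 0)
op4 (invocation 7): componentwise max over VC(op2)=(1, 0, 0), +1 at P0, giving (2, 0, 0)
op5 (invocation 8): componentwise max over VC(op2)=(1, 0, 0), VC(op3)=(0, 1, 0), +1 at P1, giving (1, 2, 0)
target: VC(op4) = (2, 0, 0)

(2, 0, 0)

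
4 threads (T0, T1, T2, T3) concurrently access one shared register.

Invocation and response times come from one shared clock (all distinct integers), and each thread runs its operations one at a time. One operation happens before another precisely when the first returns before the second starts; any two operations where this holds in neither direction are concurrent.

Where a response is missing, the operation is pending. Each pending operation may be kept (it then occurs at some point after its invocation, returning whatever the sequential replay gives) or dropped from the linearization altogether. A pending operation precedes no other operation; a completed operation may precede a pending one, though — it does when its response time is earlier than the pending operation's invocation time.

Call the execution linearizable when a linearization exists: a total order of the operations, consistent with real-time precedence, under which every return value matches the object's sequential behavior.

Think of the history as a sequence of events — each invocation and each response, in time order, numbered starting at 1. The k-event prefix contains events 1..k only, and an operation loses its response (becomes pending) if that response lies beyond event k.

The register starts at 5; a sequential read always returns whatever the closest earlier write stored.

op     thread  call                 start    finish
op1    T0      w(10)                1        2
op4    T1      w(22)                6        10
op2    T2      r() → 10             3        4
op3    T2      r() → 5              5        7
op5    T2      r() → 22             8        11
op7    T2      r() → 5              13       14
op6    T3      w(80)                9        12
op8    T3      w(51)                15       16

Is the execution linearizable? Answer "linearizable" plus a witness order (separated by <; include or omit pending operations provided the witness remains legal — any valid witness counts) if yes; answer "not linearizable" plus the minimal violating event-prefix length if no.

cut after 6 events: linearizable; cut after 7 events (op3 responds, time 7): not linearizable
the completed operations (3 total) allow one real-time order; the register replay rejects it
no completion choice of the 1 pending operation (op4) rescues it — every subset was tried
sample order op1, op2, op3 (pending dropped) stalls at step 3 — op3 r() → 5 has no legal effect

not linearizable — minimal violating prefix: 7 events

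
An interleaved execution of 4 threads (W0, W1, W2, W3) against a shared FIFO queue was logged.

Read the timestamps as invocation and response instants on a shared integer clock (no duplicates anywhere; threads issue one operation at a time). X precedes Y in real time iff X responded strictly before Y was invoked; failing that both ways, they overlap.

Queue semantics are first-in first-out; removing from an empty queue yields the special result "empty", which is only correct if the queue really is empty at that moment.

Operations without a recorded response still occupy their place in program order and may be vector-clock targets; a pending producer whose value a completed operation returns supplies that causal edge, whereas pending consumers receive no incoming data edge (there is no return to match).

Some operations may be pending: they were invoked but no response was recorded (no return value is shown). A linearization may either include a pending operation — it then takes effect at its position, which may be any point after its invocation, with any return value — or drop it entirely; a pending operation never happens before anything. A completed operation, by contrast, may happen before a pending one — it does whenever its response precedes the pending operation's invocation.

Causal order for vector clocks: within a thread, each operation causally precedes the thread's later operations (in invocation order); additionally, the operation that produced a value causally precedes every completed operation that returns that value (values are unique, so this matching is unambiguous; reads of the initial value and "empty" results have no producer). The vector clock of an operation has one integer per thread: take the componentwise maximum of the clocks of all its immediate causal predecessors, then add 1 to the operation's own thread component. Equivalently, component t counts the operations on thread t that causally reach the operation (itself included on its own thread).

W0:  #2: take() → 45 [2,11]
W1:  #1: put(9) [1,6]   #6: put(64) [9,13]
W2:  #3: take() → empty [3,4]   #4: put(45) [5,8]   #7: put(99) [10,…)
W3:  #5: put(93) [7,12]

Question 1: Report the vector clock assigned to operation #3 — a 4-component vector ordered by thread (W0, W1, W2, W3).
(0, 0, 1, 0)

invoked at 7, #5 has no predecessors; its own W3 bump gives (0, 0, 0, 1)
invoked at 3, #3 has no predecessors; its own W2 bump gives (0, 0, 1, 0)
invoked at 1, #1 has no predecessors; its own W1 bump gives (0, 1, 0, 0)
#4, invoked 5, takes VC(#3)=(0, 0, 1, 0) under max, adds 1 for W2 → (0, 0, 2, 0)
#6, invoked 9, takes VC(#1)=(0, 1, 0, 0) under max, adds 1 for W1 → (0, 2, 0, 0)
#7, invoked 10, takes VC(#4)=(0, 0, 2, 0) under max, adds 1 for W2 → (0, 0, 3, 0)
#2, invoked 2, takes VC(#4)=(0, 0, 2, 0) under max, adds 1 for W0 → (1, 0, 2, 0)
target: VC(#3) = (0, 0, 1, 0)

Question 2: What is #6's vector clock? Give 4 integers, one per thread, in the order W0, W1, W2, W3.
(0, 2, 0, 0)

root op #5, invoked 7: fresh clock plus W3's own tick → (0, 0, 0, 1)
root op #3, invoked 3: fresh clock plus W2's own tick → (0, 0, 1, 0)
root op #1, invoked 1: fresh clock plus W1's own tick → (0, 1, 0, 0)
from VC(#3)=(0, 0, 1, 0), #4 (invoked 5) maxes components and bumps W2 → (0, 0, 2, 0)
from VC(#1)=(0, 1, 0, 0), #6 (invoked 9) maxes components and bumps W1 → (0, 2, 0, 0)
from VC(#4)=(0, 0, 2, 0), #7 (invoked 10) maxes components and bumps W2 → (0, 0, 3, 0)
from VC(#4)=(0, 0, 2, 0), #2 (invoked 2) maxes components and bumps W0 → (1, 0, 2, 0)
target: VC(#6) = (0, 2, 0, 0)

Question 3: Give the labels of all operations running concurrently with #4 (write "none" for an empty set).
#1, #2, #5

concurrent with #4 ([5,8]): every op whose interval crosses 5..8
#1 [1,6]: concurrent
#2 [2,11]: concurrent
#3 [3,4]: before
#5 [7,12]: concurrent
#6 [9,13]: after
#7 [10,…): after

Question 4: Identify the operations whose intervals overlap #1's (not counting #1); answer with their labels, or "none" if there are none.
#2, #3, #4

#1 runs from 1 to 6; window-overlapping ops are concurrent
#2 [2,11]: concurrent
#3 [3,4]: concurrent
#4 [5,8]: concurrent
#5 [7,12]: after
#6 [9,13]: after
#7 [10,…): after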